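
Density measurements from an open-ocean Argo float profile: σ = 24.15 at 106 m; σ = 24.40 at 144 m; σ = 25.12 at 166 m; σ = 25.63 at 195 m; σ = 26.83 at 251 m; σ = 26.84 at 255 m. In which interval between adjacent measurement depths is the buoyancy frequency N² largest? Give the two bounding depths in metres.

144–166 m

Compute the density gradient over each adjacent pair:
  106–144 m: Δρ/Δz = 0.25/38 = 6.6 × 10⁻³ kg m⁻⁴
  144–166 m: Δρ/Δz = 0.72/22 = 0.033 kg m⁻⁴
  166–195 m: Δρ/Δz = 0.51/29 = 0.018 kg m⁻⁴
  195–251 m: Δρ/Δz = 1.20/56 = 0.021 kg m⁻⁴
  251–255 m: Δρ/Δz = 0.01/4 = 2.5 × 10⁻³ kg m⁻⁴
The largest gradient is in the 144–166 m interval — the pycnocline.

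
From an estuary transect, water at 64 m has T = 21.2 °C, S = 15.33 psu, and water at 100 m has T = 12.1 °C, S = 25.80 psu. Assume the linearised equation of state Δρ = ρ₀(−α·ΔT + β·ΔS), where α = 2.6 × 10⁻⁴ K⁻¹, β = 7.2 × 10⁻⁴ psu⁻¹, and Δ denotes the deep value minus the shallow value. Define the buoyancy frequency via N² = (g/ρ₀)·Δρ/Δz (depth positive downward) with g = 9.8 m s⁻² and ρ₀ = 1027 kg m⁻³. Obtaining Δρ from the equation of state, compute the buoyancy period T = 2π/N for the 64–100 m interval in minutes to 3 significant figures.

ΔT = -9.1 K, ΔS = +10.47 psu (deep − shallow).
Δρ/ρ₀ = −αΔT + βΔS = 2.366 × 10⁻³ + 7.5384 × 10⁻³ = 9.9044 × 10⁻³, so Δρ ≈ 10.17 kg m⁻³.
N² = (g/ρ₀)·Δρ/Δz = g·(Δρ/ρ₀)/Δz = 9.8 × 9.9044 × 10⁻³ / 36 = 2.6962 × 10⁻³ s⁻².
N = √(2.6962 × 10⁻³) = 0.051925 rad s⁻¹ → T = 2π/N = 121.01 s = 2.0168 min ≈ 2.02 min.

2.02 min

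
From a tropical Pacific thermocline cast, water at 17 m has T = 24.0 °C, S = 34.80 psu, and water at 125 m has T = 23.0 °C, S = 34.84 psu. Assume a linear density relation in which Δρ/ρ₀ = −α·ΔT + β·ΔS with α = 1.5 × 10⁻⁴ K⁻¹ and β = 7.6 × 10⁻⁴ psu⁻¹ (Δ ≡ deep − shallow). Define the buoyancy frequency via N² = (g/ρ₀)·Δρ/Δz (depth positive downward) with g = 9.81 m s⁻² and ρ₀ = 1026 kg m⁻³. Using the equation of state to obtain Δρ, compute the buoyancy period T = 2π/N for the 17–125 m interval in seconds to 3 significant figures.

1.55 × 10³ s

ΔT = -1.0 K, ΔS = +0.04 psu (deep − shallow).
Δρ/ρ₀ = −αΔT + βΔS = 1.50 × 10⁻⁴ + 3.04 × 10⁻⁵ = 1.804 × 10⁻⁴, so Δρ ≈ 0.1851 kg m⁻³.
N² = (g/ρ₀)·Δρ/Δz = g·(Δρ/ρ₀)/Δz = 9.81 × 1.804 × 10⁻⁴ / 108 = 1.6386 × 10⁻⁵ s⁻².
N = √(1.6386 × 10⁻⁵) = 4.0480 × 10⁻³ rad s⁻¹ → T = 2π/N = 1.5522 × 10³ s ≈ 1.55 × 10³ s.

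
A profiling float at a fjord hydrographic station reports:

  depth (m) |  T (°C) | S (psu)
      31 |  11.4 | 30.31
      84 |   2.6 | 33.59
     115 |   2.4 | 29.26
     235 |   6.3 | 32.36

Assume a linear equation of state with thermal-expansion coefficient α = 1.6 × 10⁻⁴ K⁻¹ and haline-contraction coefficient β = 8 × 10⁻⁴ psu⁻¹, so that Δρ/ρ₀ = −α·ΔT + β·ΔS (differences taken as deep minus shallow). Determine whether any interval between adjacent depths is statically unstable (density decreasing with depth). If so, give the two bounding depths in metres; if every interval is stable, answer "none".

84–115 m

Evaluate Δρ/ρ₀ = −αΔT + βΔS across each adjacent pair:
  31–84 m: −αΔT+βΔS = −(1.6 × 10⁻⁴)(-8.8)+(8 × 10⁻⁴)(+3.28) = 4.0 × 10⁻³ → stable
  84–115 m: −αΔT+βΔS = −(1.6 × 10⁻⁴)(-0.2)+(8 × 10⁻⁴)(-4.33) = -3.4 × 10⁻³ → UNSTABLE
  115–235 m: −αΔT+βΔS = −(1.6 × 10⁻⁴)(+3.9)+(8 × 10⁻⁴)(+3.10) = 1.9 × 10⁻³ → stable
The 84–115 m interval has Δρ < 0: lighter water underlies denser water.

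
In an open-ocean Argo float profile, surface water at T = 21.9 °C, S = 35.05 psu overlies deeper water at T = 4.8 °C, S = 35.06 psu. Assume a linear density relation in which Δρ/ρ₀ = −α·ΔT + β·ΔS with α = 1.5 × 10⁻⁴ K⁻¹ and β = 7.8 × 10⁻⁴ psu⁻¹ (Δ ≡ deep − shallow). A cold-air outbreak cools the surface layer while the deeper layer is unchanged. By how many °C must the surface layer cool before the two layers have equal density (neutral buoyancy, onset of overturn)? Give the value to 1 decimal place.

17.2 °C

Neutral buoyancy requires Δρ = 0, i.e. −α(T_deep − T_surf′) + β(S_deep − S_surf) = 0.
T_surf′ = T_deep − (β/α)·ΔS = 4.8 − (7.8 × 10⁻⁴/1.5 × 10⁻⁴)·(+0.01) = 4.748 °C.
Cooling required: 21.9 − (4.748) = 17.152 °C.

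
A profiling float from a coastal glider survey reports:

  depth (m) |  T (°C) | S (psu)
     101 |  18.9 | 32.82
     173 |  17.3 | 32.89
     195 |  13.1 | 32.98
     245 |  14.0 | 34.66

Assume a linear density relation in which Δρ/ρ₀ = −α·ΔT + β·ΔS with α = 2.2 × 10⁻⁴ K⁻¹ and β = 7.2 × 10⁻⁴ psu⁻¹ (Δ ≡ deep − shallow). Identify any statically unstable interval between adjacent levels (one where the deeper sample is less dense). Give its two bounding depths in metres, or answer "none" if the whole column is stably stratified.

Evaluate Δρ/ρ₀ = −αΔT + βΔS across each adjacent pair:
  101–173 m: −αΔT+βΔS = −(2.2 × 10⁻⁴)(-1.6)+(7.2 × 10⁻⁴)(+0.07) = 4.0 × 10⁻⁴ → stable
  173–195 m: −αΔT+βΔS = −(2.2 × 10⁻⁴)(-4.2)+(7.2 × 10⁻⁴)(+0.09) = 9.9 × 10⁻⁴ → stable
  195–245 m: −αΔT+βΔS = −(2.2 × 10⁻⁴)(+0.9)+(7.2 × 10⁻⁴)(+1.68) = 1.0 × 10⁻³ → stable
Every interval has Δρ > 0: the column is stably stratified throughout.

none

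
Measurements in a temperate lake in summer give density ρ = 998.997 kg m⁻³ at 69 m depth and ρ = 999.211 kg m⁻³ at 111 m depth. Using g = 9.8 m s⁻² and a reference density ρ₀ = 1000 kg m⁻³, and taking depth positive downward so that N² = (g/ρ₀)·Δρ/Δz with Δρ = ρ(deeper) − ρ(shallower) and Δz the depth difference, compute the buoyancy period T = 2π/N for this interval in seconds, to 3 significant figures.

889 s

Δρ = 999.211 − 998.997 = 0.214 kg m⁻³ over Δz = 111 − 69 = 42 m.
N² = (9.8/1000) × (0.214/42) = 4.9933 × 10⁻⁵ s⁻².
N = √(4.9933 × 10⁻⁵) = 7.0663 × 10⁻³ rad s⁻¹, so T = 2π/N = 889.18 s ≈ 889 s.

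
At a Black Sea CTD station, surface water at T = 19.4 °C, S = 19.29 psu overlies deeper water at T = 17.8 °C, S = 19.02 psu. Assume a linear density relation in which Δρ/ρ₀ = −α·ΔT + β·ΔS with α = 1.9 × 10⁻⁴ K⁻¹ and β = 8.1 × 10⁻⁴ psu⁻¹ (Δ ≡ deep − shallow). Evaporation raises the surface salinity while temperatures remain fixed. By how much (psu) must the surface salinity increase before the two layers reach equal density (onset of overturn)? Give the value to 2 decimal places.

0.11 psu

Neutral buoyancy requires −α(T_deep − T_surf) + β(S_deep − S_surf′) = 0.
S_surf′ = S_deep − (α/β)·ΔT = 19.02 − (1.9 × 10⁻⁴/8.1 × 10⁻⁴)·(-1.6) = 19.3953 psu.
Increase required: 19.3953 − 19.29 = 0.1053 psu.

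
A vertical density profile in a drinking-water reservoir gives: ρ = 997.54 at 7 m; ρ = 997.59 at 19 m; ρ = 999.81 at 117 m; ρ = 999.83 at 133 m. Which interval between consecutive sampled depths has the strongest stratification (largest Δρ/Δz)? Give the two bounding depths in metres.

19–117 m

Compute the density gradient over each adjacent pair:
  7–19 m: Δρ/Δz = 0.05/12 = 4.2 × 10⁻³ kg m⁻⁴
  19–117 m: Δρ/Δz = 2.22/98 = 0.023 kg m⁻⁴
  117–133 m: Δρ/Δz = 0.02/16 = 1.3 × 10⁻³ kg m⁻⁴
The largest gradient is in the 19–117 m interval — the pycnocline.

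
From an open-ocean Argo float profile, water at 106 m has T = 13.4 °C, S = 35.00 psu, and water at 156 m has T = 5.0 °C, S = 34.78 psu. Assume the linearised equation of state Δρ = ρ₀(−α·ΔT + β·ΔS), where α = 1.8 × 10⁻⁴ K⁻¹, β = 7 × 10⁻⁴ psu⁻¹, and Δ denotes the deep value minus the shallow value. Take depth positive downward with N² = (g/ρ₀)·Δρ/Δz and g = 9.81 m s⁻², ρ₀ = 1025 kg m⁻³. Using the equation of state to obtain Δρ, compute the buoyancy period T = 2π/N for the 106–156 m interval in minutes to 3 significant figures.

ΔT = -8.4 K, ΔS = -0.22 psu (deep − shallow).
Δρ/ρ₀ = −αΔT + βΔS = 1.512 × 10⁻³ − 1.54 × 10⁻⁴ = 1.358 × 10⁻³, so Δρ ≈ 1.392 kg m⁻³.
N² = (g/ρ₀)·Δρ/Δz = g·(Δρ/ρ₀)/Δz = 9.81 × 1.358 × 10⁻³ / 50 = 2.6644 × 10⁻⁴ s⁻².
N = √(2.6644 × 10⁻⁴) = 0.016323 rad s⁻¹ → T = 2π/N = 384.93 s = 6.4155 min ≈ 6.42 min.

6.42 min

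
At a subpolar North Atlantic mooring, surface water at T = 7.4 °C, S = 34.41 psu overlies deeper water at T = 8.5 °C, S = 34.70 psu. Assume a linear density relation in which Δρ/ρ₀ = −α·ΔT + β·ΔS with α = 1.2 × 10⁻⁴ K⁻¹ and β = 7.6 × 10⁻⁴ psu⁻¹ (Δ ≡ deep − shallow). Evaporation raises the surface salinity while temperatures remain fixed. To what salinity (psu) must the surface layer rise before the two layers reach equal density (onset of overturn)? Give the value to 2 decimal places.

34.53 psu

Neutral buoyancy requires −α(T_deep − T_surf) + β(S_deep − S_surf′) = 0.
S_surf′ = S_deep − (α/β)·ΔT = 34.70 − (1.2 × 10⁻⁴/7.6 × 10⁻⁴)·(+1.1) = 34.5263 psu.
Increase required: 34.5263 − 34.41 = 0.1163 psu.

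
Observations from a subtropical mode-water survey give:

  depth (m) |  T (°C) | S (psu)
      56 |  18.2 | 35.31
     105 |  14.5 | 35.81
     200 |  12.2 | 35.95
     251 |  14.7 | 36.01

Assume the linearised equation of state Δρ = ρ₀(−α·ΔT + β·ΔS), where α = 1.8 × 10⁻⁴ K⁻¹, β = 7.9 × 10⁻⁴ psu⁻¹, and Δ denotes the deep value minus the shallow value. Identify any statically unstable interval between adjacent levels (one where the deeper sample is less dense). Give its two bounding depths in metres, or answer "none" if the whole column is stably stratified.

200–251 m

Evaluate Δρ/ρ₀ = −αΔT + βΔS across each adjacent pair:
  56–105 m: −αΔT+βΔS = −(1.8 × 10⁻⁴)(-3.7)+(7.9 × 10⁻⁴)(+0.50) = 1.1 × 10⁻³ → stable
  105–200 m: −αΔT+βΔS = −(1.8 × 10⁻⁴)(-2.3)+(7.9 × 10⁻⁴)(+0.14) = 5.2 × 10⁻⁴ → stable
  200–251 m: −αΔT+βΔS = −(1.8 × 10⁻⁴)(+2.5)+(7.9 × 10⁻⁴)(+0.06) = -4.0 × 10⁻⁴ → UNSTABLE
The 200–251 m interval has Δρ < 0: lighter water underlies denser water.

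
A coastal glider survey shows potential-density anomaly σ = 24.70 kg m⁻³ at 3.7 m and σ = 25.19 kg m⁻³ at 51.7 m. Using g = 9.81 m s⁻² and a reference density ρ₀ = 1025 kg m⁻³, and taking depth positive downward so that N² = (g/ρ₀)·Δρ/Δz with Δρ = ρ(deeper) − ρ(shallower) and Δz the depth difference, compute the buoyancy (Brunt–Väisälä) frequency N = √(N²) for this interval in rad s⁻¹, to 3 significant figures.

9.88 × 10⁻³ rad s⁻¹

Δρ = 1025.19 − 1024.70 = 0.49 kg m⁻³ over Δz = 51.7 − 3.7 = 48 m.
N² = (9.81/1025) × (0.49/48) = 9.7701 × 10⁻⁵ s⁻².
N = √(9.7701 × 10⁻⁵) = 9.8844 × 10⁻³ rad s⁻¹ ≈ 9.88 × 10⁻³ rad s⁻¹.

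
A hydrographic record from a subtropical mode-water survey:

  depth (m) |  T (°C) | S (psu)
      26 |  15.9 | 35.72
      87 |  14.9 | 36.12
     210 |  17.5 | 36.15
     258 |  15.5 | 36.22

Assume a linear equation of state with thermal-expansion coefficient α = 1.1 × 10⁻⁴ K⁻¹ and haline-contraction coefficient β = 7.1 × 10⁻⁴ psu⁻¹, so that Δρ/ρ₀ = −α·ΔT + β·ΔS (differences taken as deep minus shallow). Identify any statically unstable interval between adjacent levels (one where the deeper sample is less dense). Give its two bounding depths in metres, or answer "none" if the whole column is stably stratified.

87–210 m

Evaluate Δρ/ρ₀ = −αΔT + βΔS across each adjacent pair:
  26–87 m: −αΔT+βΔS = −(1.1 × 10⁻⁴)(-1.0)+(7.1 × 10⁻⁴)(+0.40) = 3.9 × 10⁻⁴ → stable
  87–210 m: −αΔT+βΔS = −(1.1 × 10⁻⁴)(+2.6)+(7.1 × 10⁻⁴)(+0.03) = -2.6 × 10⁻⁴ → UNSTABLE
  210–258 m: −αΔT+βΔS = −(1.1 × 10⁻⁴)(-2.0)+(7.1 × 10⁻⁴)(+0.07) = 2.7 × 10⁻⁴ → stable
The 87–210 m interval has Δρ < 0: lighter water underlies denser water.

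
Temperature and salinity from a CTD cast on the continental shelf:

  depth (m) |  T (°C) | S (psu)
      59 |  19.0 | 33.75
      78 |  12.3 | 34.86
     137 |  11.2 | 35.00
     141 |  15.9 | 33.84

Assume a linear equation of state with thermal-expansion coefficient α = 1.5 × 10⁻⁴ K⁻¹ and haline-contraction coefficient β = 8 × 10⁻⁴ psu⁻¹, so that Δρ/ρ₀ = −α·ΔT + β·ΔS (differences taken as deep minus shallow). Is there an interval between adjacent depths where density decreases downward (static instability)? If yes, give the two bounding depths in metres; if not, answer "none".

137–141 m

Evaluate Δρ/ρ₀ = −αΔT + βΔS across each adjacent pair:
  59–78 m: −αΔT+βΔS = −(1.5 × 10⁻⁴)(-6.7)+(8 × 10⁻⁴)(+1.11) = 1.9 × 10⁻³ → stable
  78–137 m: −αΔT+βΔS = −(1.5 × 10⁻⁴)(-1.1)+(8 × 10⁻⁴)(+0.14) = 2.8 × 10⁻⁴ → stable
  137–141 m: −αΔT+βΔS = −(1.5 × 10⁻⁴)(+4.7)+(8 × 10⁻⁴)(-1.16) = -1.6 × 10⁻³ → UNSTABLE
The 137–141 m interval has Δρ < 0: lighter water underlies denser water.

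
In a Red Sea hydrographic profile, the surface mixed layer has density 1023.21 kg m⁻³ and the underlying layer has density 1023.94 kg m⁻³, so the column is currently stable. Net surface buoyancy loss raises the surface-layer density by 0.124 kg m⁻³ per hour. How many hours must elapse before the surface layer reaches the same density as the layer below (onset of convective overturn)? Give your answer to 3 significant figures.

5.89 hours

Density deficit of the surface layer: 1023.94 − 1023.21 = 0.73 kg m⁻³.
Required change = 0.73 / 0.124 = 5.89 hours.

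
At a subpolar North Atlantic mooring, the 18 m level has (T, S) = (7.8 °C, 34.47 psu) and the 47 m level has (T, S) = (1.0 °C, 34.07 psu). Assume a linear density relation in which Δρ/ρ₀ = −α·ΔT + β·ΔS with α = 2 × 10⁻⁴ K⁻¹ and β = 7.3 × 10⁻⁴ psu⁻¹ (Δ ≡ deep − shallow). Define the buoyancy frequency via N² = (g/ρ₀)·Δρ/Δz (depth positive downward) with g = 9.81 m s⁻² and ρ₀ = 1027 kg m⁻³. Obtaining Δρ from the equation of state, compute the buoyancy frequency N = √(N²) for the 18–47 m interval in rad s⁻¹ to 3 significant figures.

0.0190 rad s⁻¹

ΔT = -6.8 K, ΔS = -0.40 psu (deep − shallow).
Δρ/ρ₀ = −αΔT + βΔS = 1.36 × 10⁻³ − 2.92 × 10⁻⁴ = 1.068 × 10⁻³, so Δρ ≈ 1.097 kg m⁻³.
N² = (g/ρ₀)·Δρ/Δz = g·(Δρ/ρ₀)/Δz = 9.81 × 1.068 × 10⁻³ / 29 = 3.6128 × 10⁻⁴ s⁻².
N = √(3.6128 × 10⁻⁴) = 0.019007 rad s⁻¹ ≈ 0.0190 rad s⁻¹.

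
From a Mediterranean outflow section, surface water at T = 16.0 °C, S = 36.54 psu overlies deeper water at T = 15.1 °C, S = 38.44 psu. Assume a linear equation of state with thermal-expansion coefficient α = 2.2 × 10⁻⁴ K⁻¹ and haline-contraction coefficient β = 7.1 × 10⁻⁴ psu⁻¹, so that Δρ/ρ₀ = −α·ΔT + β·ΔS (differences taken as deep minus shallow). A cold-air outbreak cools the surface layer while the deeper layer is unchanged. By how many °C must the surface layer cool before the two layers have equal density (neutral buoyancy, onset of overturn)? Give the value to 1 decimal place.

Neutral buoyancy requires Δρ = 0, i.e. −α(T_deep − T_surf′) + β(S_deep − S_surf) = 0.
T_surf′ = T_deep − (β/α)·ΔS = 15.1 − (7.1 × 10⁻⁴/2.2 × 10⁻⁴)·(+1.90) = 8.968 °C.
Cooling required: 16.0 − (8.968) = 7.032 °C.

7.0 °C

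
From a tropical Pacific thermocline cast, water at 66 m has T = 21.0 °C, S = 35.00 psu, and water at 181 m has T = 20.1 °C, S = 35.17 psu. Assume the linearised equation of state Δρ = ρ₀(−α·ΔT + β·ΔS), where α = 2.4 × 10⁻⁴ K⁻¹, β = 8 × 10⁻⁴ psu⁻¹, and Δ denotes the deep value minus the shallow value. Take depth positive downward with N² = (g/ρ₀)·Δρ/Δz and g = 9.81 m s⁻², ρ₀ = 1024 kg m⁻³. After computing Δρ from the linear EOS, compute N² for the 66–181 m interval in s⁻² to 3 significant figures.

3.00 × 10⁻⁵ s⁻²

ΔT = -0.9 K, ΔS = +0.17 psu (deep − shallow).
Δρ/ρ₀ = −αΔT + βΔS = 2.16 × 10⁻⁴ + 1.36 × 10⁻⁴ = 3.52 × 10⁻⁴, so Δρ ≈ 0.3604 kg m⁻³.
N² = (g/ρ₀)·Δρ/Δz = g·(Δρ/ρ₀)/Δz = 9.81 × 3.52 × 10⁻⁴ / 115 = 3.0027 × 10⁻⁵ s⁻² ≈ 3.00 × 10⁻⁵ s⁻².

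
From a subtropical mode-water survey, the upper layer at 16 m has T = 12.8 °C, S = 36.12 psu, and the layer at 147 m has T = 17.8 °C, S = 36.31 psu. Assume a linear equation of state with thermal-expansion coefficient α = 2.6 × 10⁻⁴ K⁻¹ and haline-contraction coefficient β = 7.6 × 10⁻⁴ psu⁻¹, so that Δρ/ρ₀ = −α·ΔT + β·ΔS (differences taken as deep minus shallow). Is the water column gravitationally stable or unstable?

unstable

ΔT = 17.8 − 12.8 = +5.0 K and ΔS = 36.31 − 36.12 = +0.19 psu (deep − shallow).
−αΔT = -1.30 × 10⁻³; βΔS = 1.444 × 10⁻⁴; sum Δρ/ρ₀ = -1.1556 × 10⁻³.
Δρ/ρ₀ < 0, so Δρ < 0: deeper water is lighter → statically unstable; the column would overturn.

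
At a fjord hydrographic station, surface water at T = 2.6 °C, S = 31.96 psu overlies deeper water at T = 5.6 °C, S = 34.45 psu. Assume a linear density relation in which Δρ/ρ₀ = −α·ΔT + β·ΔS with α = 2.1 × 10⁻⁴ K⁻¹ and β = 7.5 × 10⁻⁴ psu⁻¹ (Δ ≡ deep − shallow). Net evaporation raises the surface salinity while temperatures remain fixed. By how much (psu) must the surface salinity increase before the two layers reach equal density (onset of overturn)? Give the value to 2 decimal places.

1.65 psu

Neutral buoyancy requires −α(T_deep − T_surf) + β(S_deep − S_surf′) = 0.
S_surf′ = S_deep − (α/β)·ΔT = 34.45 − (2.1 × 10⁻⁴/7.5 × 10⁻⁴)·(+3.0) = 33.6100 psu.
Increase required: 33.6100 − 31.96 = 1.6500 psu.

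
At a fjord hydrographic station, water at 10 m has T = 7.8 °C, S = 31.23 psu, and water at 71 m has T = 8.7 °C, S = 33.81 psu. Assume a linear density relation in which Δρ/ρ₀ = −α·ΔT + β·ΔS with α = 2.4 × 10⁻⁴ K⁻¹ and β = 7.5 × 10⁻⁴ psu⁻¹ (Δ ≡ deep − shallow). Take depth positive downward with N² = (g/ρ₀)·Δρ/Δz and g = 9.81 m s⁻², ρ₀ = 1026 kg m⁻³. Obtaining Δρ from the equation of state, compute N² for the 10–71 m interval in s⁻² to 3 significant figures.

ΔT = +0.9 K, ΔS = +2.58 psu (deep − shallow).
Δρ/ρ₀ = −αΔT + βΔS = -2.16 × 10⁻⁴ + 1.935 × 10⁻³ = 1.719 × 10⁻³, so Δρ ≈ 1.764 kg m⁻³.
N² = (g/ρ₀)·Δρ/Δz = g·(Δρ/ρ₀)/Δz = 9.81 × 1.719 × 10⁻³ / 61 = 2.7645 × 10⁻⁴ s⁻² ≈ 2.76 × 10⁻⁴ s⁻².

2.76 × 10⁻⁴ s⁻²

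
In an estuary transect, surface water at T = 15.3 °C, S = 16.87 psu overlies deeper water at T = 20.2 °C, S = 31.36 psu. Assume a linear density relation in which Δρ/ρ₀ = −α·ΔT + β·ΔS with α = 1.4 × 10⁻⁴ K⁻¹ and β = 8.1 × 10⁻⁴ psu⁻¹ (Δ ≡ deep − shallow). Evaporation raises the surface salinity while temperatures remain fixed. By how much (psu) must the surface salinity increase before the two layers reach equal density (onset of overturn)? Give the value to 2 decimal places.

13.64 psu

Neutral buoyancy requires −α(T_deep − T_surf) + β(S_deep − S_surf′) = 0.
S_surf′ = S_deep − (α/β)·ΔT = 31.36 − (1.4 × 10⁻⁴/8.1 × 10⁻⁴)·(+4.9) = 30.5131 psu.
Increase required: 30.5131 − 16.87 = 13.6431 psu.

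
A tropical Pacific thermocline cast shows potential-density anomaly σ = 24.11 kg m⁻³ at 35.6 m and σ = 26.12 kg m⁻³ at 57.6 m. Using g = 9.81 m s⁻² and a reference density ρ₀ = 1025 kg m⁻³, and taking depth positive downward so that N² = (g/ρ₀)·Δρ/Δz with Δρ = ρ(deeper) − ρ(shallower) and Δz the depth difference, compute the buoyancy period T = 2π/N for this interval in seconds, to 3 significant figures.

212 s

Δρ = 1026.12 − 1024.11 = 2.01 kg m⁻³ over Δz = 57.6 − 35.6 = 22 m.
N² = (9.81/1025) × (2.01/22) = 8.7442 × 10⁻⁴ s⁻².
N = √(8.7442 × 10⁻⁴) = 0.029571 rad s⁻¹, so T = 2π/N = 212.48 s ≈ 212 s.
Since Δρ > 0 the layer is stably stratified.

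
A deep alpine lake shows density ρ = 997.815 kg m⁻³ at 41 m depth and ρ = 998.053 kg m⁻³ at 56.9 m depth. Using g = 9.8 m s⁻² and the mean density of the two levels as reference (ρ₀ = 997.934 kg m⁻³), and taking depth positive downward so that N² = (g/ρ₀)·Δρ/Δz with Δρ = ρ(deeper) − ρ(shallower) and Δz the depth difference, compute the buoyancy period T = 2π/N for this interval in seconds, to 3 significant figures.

Δρ = 998.053 − 997.815 = 0.238 kg m⁻³ over Δz = 56.9 − 41 = 15.9 m.
N² = (9.8/997.934) × (0.238/15.9) = 1.4700 × 10⁻⁴ s⁻².
N = √(1.4700 × 10⁻⁴) = 0.012124 rad s⁻¹, so T = 2π/N = 518.24 s ≈ 518 s.
N² > 0, so the interval is statically stable.

518 s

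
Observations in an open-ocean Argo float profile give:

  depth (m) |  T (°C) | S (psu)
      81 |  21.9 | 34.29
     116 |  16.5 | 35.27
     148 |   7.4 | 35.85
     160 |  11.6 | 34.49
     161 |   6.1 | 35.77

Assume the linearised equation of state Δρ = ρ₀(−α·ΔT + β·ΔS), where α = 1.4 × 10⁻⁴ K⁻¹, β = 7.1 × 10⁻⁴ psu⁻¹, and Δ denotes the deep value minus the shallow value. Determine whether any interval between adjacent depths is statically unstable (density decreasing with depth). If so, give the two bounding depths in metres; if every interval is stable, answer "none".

Evaluate Δρ/ρ₀ = −αΔT + βΔS across each adjacent pair:
  81–116 m: −αΔT+βΔS = −(1.4 × 10⁻⁴)(-5.4)+(7.1 × 10⁻⁴)(+0.98) = 1.5 × 10⁻³ → stable
  116–148 m: −αΔT+βΔS = −(1.4 × 10⁻⁴)(-9.1)+(7.1 × 10⁻⁴)(+0.58) = 1.7 × 10⁻³ → stable
  148–160 m: −αΔT+βΔS = −(1.4 × 10⁻⁴)(+4.2)+(7.1 × 10⁻⁴)(-1.36) = -1.6 × 10⁻³ → UNSTABLE
  160–161 m: −αΔT+βΔS = −(1.4 × 10⁻⁴)(-5.5)+(7.1 × 10⁻⁴)(+1.28) = 1.7 × 10⁻³ → stable
The 148–160 m interval has Δρ < 0: lighter water underlies denser water.

148–160 m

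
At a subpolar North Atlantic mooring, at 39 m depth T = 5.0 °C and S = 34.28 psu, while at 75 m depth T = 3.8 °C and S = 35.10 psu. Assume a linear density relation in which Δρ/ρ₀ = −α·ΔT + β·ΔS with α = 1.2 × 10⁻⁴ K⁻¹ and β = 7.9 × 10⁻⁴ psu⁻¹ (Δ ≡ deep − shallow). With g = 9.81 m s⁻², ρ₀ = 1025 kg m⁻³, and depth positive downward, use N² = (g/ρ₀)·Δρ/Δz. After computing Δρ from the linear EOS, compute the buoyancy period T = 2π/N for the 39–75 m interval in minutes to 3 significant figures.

7.13 min

ΔT = -1.2 K, ΔS = +0.82 psu (deep − shallow).
Δρ/ρ₀ = −αΔT + βΔS = 1.44 × 10⁻⁴ + 6.478 × 10⁻⁴ = 7.918 × 10⁻⁴, so Δρ ≈ 0.8116 kg m⁻³.
N² = (g/ρ₀)·Δρ/Δz = g·(Δρ/ρ₀)/Δz = 9.81 × 7.918 × 10⁻⁴ / 36 = 2.1577 × 10⁻⁴ s⁻².
N = √(2.1577 × 10⁻⁴) = 0.014689 rad s⁻¹ → T = 2π/N = 427.75 s = 7.1292 min ≈ 7.13 min.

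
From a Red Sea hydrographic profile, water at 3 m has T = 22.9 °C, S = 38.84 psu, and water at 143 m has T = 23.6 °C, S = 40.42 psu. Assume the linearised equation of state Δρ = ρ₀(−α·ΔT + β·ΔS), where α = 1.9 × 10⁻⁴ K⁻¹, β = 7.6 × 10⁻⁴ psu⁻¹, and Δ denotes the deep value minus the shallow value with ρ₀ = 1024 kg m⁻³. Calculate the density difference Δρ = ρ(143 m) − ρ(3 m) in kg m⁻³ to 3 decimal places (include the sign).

ΔT = +0.7 K, ΔS = +1.58 psu (deep − shallow).
Δρ/ρ₀ = −(1.9 × 10⁻⁴)(+0.7) + (7.6 × 10⁻⁴)(+1.58) = 1.0678 × 10⁻³.
Δρ = 1024 × (1.0678 × 10⁻³) = +1.093 kg m⁻³.
Positive Δρ: denser below, stable.

+1.093 kg m⁻³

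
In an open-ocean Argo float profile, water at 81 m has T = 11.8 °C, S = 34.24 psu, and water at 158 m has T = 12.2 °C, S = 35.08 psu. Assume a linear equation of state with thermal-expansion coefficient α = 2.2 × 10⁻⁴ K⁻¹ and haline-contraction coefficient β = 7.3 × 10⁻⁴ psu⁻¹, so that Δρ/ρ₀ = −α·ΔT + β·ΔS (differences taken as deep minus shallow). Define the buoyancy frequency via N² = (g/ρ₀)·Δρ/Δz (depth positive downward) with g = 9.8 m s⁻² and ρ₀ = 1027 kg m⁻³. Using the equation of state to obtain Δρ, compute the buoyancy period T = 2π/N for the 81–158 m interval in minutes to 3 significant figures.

12.8 min

ΔT = +0.4 K, ΔS = +0.84 psu (deep − shallow).
Δρ/ρ₀ = −αΔT + βΔS = -8.80 × 10⁻⁵ + 6.132 × 10⁻⁴ = 5.252 × 10⁻⁴, so Δρ ≈ 0.5394 kg m⁻³.
N² = (g/ρ₀)·Δρ/Δz = g·(Δρ/ρ₀)/Δz = 9.8 × 5.252 × 10⁻⁴ / 77 = 6.6844 × 10⁻⁵ s⁻².
N = √(6.6844 × 10⁻⁵) = 8.1758 × 10⁻³ rad s⁻¹ → T = 2π/N = 768.51 s = 12.809 min ≈ 12.8 min.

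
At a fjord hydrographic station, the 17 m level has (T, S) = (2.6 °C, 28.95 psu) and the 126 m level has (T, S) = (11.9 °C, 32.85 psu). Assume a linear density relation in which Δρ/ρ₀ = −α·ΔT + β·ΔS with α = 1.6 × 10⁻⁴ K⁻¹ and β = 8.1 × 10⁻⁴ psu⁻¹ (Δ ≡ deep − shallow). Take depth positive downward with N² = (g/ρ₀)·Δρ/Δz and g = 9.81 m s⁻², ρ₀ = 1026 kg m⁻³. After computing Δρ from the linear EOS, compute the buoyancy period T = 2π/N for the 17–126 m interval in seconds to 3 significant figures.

512 s

ΔT = +9.3 K, ΔS = +3.90 psu (deep − shallow).
Δρ/ρ₀ = −αΔT + βΔS = -1.488 × 10⁻³ + 3.159 × 10⁻³ = 1.671 × 10⁻³, so Δρ ≈ 1.714 kg m⁻³.
N² = (g/ρ₀)·Δρ/Δz = g·(Δρ/ρ₀)/Δz = 9.81 × 1.671 × 10⁻³ / 109 = 1.5039 × 10⁻⁴ s⁻².
N = √(1.5039 × 10⁻⁴) = 0.012263 rad s⁻¹ → T = 2π/N = 512.37 s ≈ 512 s.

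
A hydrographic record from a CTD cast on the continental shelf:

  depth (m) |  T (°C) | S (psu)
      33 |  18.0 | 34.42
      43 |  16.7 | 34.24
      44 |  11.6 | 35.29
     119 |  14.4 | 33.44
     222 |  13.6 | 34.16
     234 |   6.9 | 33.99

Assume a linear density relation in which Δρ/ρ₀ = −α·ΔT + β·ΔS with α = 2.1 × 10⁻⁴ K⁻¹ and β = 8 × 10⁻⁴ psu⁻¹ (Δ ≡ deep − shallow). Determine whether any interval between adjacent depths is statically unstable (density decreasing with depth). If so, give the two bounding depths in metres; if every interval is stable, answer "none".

44–119 m

Evaluate Δρ/ρ₀ = −αΔT + βΔS across each adjacent pair:
  33–43 m: −αΔT+βΔS = −(2.1 × 10⁻⁴)(-1.3)+(8 × 10⁻⁴)(-0.18) = 1.3 × 10⁻⁴ → stable
  43–44 m: −αΔT+βΔS = −(2.1 × 10⁻⁴)(-5.1)+(8 × 10⁻⁴)(+1.05) = 1.9 × 10⁻³ → stable
  44–119 m: −αΔT+βΔS = −(2.1 × 10⁻⁴)(+2.8)+(8 × 10⁻⁴)(-1.85) = -2.1 × 10⁻³ → UNSTABLE
  119–222 m: −αΔT+βΔS = −(2.1 × 10⁻⁴)(-0.8)+(8 × 10⁻⁴)(+0.72) = 7.4 × 10⁻⁴ → stable
  222–234 m: −αΔT+βΔS = −(2.1 × 10⁻⁴)(-6.7)+(8 × 10⁻⁴)(-0.17) = 1.3 × 10⁻³ → stable
The 44–119 m interval has Δρ < 0: lighter water underlies denser water.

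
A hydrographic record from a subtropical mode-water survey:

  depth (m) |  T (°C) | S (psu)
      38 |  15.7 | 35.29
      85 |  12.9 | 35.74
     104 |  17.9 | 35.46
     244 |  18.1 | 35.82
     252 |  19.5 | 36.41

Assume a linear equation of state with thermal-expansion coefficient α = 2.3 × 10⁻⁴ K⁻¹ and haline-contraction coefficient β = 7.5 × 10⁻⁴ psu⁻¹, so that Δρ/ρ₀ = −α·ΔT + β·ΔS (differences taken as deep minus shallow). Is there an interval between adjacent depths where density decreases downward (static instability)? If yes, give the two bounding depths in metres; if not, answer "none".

85–104 m

Evaluate Δρ/ρ₀ = −αΔT + βΔS across each adjacent pair:
  38–85 m: −αΔT+βΔS = −(2.3 × 10⁻⁴)(-2.8)+(7.5 × 10⁻⁴)(+0.45) = 9.8 × 10⁻⁴ → stable
  85–104 m: −αΔT+βΔS = −(2.3 × 10⁻⁴)(+5.0)+(7.5 × 10⁻⁴)(-0.28) = -1.4 × 10⁻³ → UNSTABLE
  104–244 m: −αΔT+βΔS = −(2.3 × 10⁻⁴)(+0.2)+(7.5 × 10⁻⁴)(+0.36) = 2.2 × 10⁻⁴ → stable
  244–252 m: −αΔT+βΔS = −(2.3 × 10⁻⁴)(+1.4)+(7.5 × 10⁻⁴)(+0.59) = 1.2 × 10⁻⁴ → stable
The 85–104 m interval has Δρ < 0: lighter water underlies denser water.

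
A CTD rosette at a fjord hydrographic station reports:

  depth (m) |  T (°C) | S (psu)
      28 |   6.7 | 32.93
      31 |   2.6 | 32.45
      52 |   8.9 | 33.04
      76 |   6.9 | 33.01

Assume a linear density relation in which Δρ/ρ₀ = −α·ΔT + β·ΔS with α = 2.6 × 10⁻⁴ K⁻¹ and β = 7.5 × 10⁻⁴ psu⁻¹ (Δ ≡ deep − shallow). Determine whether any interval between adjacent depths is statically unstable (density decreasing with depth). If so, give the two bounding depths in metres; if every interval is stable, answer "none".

Evaluate Δρ/ρ₀ = −αΔT + βΔS across each adjacent pair:
  28–31 m: −αΔT+βΔS = −(2.6 × 10⁻⁴)(-4.1)+(7.5 × 10⁻⁴)(-0.48) = 7.1 × 10⁻⁴ → stable
  31–52 m: −αΔT+βΔS = −(2.6 × 10⁻⁴)(+6.3)+(7.5 × 10⁻⁴)(+0.59) = -1.2 × 10⁻³ → UNSTABLE
  52–76 m: −αΔT+βΔS = −(2.6 × 10⁻⁴)(-2.0)+(7.5 × 10⁻⁴)(-0.03) = 5.0 × 10⁻⁴ → stable
The 31–52 m interval has Δρ < 0: lighter water underlies denser water.

31–52 m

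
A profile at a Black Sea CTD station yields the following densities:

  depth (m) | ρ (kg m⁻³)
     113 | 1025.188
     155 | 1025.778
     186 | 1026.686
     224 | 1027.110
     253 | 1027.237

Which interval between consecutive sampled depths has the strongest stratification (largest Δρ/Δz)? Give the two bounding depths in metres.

Compute the density gradient over each adjacent pair:
  113–155 m: Δρ/Δz = 0.590/42 = 0.014 kg m⁻⁴
  155–186 m: Δρ/Δz = 0.908/31 = 0.029 kg m⁻⁴
  186–224 m: Δρ/Δz = 0.424/38 = 0.011 kg m⁻⁴
  224–253 m: Δρ/Δz = 0.127/29 = 4.4 × 10⁻³ kg m⁻⁴
The largest gradient is in the 155–186 m interval — the pycnocline.

155–186 m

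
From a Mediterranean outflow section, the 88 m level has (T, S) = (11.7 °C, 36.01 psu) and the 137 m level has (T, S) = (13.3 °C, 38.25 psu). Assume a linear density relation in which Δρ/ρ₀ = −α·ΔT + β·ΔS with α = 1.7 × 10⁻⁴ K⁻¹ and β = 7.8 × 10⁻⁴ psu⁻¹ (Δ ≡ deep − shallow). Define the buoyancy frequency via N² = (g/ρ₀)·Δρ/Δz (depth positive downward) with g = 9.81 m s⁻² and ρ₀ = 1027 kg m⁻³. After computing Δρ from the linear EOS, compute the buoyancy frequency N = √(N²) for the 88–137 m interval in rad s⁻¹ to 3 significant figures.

0.0172 rad s⁻¹

ΔT = +1.6 K, ΔS = +2.24 psu (deep − shallow).
Δρ/ρ₀ = −αΔT + βΔS = -2.72 × 10⁻⁴ + 1.7472 × 10⁻³ = 1.4752 × 10⁻³, so Δρ ≈ 1.515 kg m⁻³.
N² = (g/ρ₀)·Δρ/Δz = g·(Δρ/ρ₀)/Δz = 9.81 × 1.4752 × 10⁻³ / 49 = 2.9534 × 10⁻⁴ s⁻².
N = √(2.9534 × 10⁻⁴) = 0.017185 rad s⁻¹ ≈ 0.0172 rad s⁻¹.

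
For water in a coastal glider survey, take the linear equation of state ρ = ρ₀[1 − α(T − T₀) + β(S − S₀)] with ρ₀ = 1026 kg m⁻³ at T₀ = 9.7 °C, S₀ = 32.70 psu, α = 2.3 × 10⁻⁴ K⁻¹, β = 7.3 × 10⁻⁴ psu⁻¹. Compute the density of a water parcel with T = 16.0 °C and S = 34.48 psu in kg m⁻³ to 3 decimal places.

T − T₀ = +6.3 K, S − S₀ = +1.78 psu.
Bracket = 1 − α·(+6.3) + β·(+1.78) = 1 + (-1.496 × 10⁻⁴) = 0.9998504.
ρ = 1026 × 0.9998504 = 1025.847 kg m⁻³.

1025.847 kg m⁻³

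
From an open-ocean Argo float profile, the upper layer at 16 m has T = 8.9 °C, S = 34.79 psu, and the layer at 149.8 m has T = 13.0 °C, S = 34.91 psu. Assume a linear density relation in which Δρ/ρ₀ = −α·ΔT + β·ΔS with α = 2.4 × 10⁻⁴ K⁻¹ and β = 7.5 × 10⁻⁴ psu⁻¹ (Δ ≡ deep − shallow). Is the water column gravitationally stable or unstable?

ΔT = 13.0 − 8.9 = +4.1 K and ΔS = 34.91 − 34.79 = +0.12 psu (deep − shallow).
−αΔT = -9.84 × 10⁻⁴; βΔS = 9.00 × 10⁻⁵; sum Δρ/ρ₀ = -8.94 × 10⁻⁴.
Δρ/ρ₀ < 0, so Δρ < 0: deeper water is lighter → statically unstable; the column would overturn.

unstable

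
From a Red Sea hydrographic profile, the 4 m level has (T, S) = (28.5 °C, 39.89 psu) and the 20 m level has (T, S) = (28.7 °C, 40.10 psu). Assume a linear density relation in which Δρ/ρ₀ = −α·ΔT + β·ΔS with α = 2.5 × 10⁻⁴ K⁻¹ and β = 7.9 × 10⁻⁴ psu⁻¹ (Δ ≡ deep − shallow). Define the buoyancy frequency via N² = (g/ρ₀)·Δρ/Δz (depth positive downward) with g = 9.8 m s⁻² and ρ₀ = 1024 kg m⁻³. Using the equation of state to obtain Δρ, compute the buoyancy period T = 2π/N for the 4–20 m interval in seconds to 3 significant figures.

746 s

ΔT = +0.2 K, ΔS = +0.21 psu (deep − shallow).
Δρ/ρ₀ = −αΔT + βΔS = -5.00 × 10⁻⁵ + 1.659 × 10⁻⁴ = 1.159 × 10⁻⁴, so Δρ ≈ 0.1187 kg m⁻³.
N² = (g/ρ₀)·Δρ/Δz = g·(Δρ/ρ₀)/Δz = 9.8 × 1.159 × 10⁻⁴ / 16 = 7.0989 × 10⁻⁵ s⁻².
N = √(7.0989 × 10⁻⁵) = 8.4255 × 10⁻³ rad s⁻¹ → T = 2π/N = 745.73 s ≈ 746 s.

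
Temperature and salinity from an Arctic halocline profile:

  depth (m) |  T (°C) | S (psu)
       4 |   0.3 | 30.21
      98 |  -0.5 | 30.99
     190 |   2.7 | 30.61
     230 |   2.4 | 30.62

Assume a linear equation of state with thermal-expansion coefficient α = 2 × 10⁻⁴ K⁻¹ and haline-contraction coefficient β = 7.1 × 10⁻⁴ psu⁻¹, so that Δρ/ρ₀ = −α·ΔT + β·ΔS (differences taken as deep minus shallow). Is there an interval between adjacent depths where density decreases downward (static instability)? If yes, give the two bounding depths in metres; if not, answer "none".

98–190 m

Evaluate Δρ/ρ₀ = −αΔT + βΔS across each adjacent pair:
  4–98 m: −αΔT+βΔS = −(2 × 10⁻⁴)(-0.8)+(7.1 × 10⁻⁴)(+0.78) = 7.1 × 10⁻⁴ → stable
  98–190 m: −αΔT+βΔS = −(2 × 10⁻⁴)(+3.2)+(7.1 × 10⁻⁴)(-0.38) = -9.1 × 10⁻⁴ → UNSTABLE
  190–230 m: −αΔT+βΔS = −(2 × 10⁻⁴)(-0.3)+(7.1 × 10⁻⁴)(+0.01) = 6.7 × 10⁻⁵ → stable
The 98–190 m interval has Δρ < 0: lighter water underlies denser water.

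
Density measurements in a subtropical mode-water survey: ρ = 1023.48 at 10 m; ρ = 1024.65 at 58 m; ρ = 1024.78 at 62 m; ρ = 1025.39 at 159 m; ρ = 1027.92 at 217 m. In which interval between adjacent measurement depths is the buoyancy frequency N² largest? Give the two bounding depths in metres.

159–217 m

Compute the density gradient over each adjacent pair:
  10–58 m: Δρ/Δz = 1.17/48 = 0.024 kg m⁻⁴
  58–62 m: Δρ/Δz = 0.13/4 = 0.033 kg m⁻⁴
  62–159 m: Δρ/Δz = 0.61/97 = 6.3 × 10⁻³ kg m⁻⁴
  159–217 m: Δρ/Δz = 2.53/58 = 0.044 kg m⁻⁴
The largest gradient is in the 159–217 m interval — the pycnocline.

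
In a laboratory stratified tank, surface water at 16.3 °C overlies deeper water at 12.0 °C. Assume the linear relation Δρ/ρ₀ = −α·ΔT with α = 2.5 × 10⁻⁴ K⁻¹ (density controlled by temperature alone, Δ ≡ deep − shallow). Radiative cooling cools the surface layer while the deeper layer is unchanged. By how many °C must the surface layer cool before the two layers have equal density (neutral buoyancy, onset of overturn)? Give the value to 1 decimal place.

4.3 °C

With temperature the only control, equal density requires T_surf′ = T_deep.
T_surf′ = 12.0 °C.
Cooling required: 16.3 − 12.0 = 4.3 °C.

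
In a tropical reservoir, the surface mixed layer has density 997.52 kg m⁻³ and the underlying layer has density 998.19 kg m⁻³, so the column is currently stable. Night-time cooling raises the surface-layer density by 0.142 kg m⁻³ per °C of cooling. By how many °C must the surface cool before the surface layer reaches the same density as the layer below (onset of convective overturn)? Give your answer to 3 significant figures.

4.72 °C

Density deficit of the surface layer: 998.19 − 997.52 = 0.67 kg m⁻³.
Required change = 0.67 / 0.142 = 4.72 °C.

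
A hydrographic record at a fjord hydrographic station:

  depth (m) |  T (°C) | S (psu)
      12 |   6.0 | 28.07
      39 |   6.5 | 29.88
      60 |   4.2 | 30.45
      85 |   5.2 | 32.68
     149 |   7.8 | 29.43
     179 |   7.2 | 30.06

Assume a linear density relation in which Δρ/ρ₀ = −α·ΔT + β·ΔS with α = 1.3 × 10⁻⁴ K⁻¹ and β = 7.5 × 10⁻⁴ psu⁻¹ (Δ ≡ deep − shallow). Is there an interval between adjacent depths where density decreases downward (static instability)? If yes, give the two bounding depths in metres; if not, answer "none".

85–149 m

Evaluate Δρ/ρ₀ = −αΔT + βΔS across each adjacent pair:
  12–39 m: −αΔT+βΔS = −(1.3 × 10⁻⁴)(+0.5)+(7.5 × 10⁻⁴)(+1.81) = 1.3 × 10⁻³ → stable
  39–60 m: −αΔT+βΔS = −(1.3 × 10⁻⁴)(-2.3)+(7.5 × 10⁻⁴)(+0.57) = 7.3 × 10⁻⁴ → stable
  60–85 m: −αΔT+βΔS = −(1.3 × 10⁻⁴)(+1.0)+(7.5 × 10⁻⁴)(+2.23) = 1.5 × 10⁻³ → stable
  85–149 m: −αΔT+βΔS = −(1.3 × 10⁻⁴)(+2.6)+(7.5 × 10⁻⁴)(-3.25) = -2.8 × 10⁻³ → UNSTABLE
  149–179 m: −αΔT+βΔS = −(1.3 × 10⁻⁴)(-0.6)+(7.5 × 10⁻⁴)(+0.63) = 5.5 × 10⁻⁴ → stable
The 85–149 m interval has Δρ < 0: lighter water underlies denser water.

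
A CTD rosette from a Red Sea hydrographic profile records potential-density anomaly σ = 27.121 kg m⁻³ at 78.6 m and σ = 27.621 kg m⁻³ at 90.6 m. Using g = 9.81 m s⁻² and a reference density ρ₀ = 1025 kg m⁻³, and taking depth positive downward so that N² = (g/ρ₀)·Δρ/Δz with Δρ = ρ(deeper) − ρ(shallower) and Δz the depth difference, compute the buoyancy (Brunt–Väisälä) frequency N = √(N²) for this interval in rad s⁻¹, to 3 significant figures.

0.0200 rad s⁻¹

Δρ = 1027.621 − 1027.121 = 0.500 kg m⁻³ over Δz = 90.6 − 78.6 = 12 m.
N² = (9.81/1025) × (0.500/12) = 3.9878 × 10⁻⁴ s⁻².
N = √(3.9878 × 10⁻⁴) = 0.019969 rad s⁻¹ ≈ 0.0200 rad s⁻¹.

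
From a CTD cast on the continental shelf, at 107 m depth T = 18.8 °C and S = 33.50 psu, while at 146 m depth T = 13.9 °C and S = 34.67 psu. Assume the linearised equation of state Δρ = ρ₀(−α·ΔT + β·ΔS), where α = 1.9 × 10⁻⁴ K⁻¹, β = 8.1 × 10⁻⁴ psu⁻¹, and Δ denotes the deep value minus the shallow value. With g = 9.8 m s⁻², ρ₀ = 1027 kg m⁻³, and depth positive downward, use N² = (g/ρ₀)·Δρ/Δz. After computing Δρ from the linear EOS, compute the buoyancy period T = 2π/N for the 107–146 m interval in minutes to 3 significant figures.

4.82 min

ΔT = -4.9 K, ΔS = +1.17 psu (deep − shallow).
Δρ/ρ₀ = −αΔT + βΔS = 9.31 × 10⁻⁴ + 9.477 × 10⁻⁴ = 1.8787 × 10⁻³, so Δρ ≈ 1.929 kg m⁻³.
N² = (g/ρ₀)·Δρ/Δz = g·(Δρ/ρ₀)/Δz = 9.8 × 1.8787 × 10⁻³ / 39 = 4.7208 × 10⁻⁴ s⁻².
N = √(4.7208 × 10⁻⁴) = 0.021727 rad s⁻¹ → T = 2π/N = 289.19 s = 4.8198 min ≈ 4.82 min.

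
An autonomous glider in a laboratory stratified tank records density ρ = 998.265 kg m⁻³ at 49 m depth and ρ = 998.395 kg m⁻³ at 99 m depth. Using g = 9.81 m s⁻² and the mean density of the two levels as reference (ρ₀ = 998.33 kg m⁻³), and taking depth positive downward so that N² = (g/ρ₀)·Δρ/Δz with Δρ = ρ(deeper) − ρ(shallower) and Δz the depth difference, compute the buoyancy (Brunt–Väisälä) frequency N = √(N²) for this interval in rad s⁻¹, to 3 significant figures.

5.05 × 10⁻³ rad s⁻¹

Δρ = 998.395 − 998.265 = 0.130 kg m⁻³ over Δz = 99 − 49 = 50 m.
N² = (9.81/998.33) × (0.130/50) = 2.5549 × 10⁻⁵ s⁻².
N = √(2.5549 × 10⁻⁵) = 5.0546 × 10⁻³ rad s⁻¹ ≈ 5.05 × 10⁻³ rad s⁻¹.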